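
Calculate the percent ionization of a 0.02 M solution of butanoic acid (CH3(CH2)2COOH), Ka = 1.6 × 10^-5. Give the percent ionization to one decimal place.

2.8%

CH3(CH2)2COOH ⇌ CH3(CH2)2COO- + H+; let x = [H+] at equilibrium.
x ≈ √(Ka·C₀) = √(1.6 × 10^-5 × 0.02) = 5.66 × 10^-4 M
% ionization = x/C₀ × 100% = 5.66 × 10^-4/0.02 × 100% = 2.8%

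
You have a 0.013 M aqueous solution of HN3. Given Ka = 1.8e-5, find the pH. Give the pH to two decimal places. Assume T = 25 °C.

pH = 3.32

HN3 ⇌ N3- + H+
From the ICE table, Ka = [H+]²/(0.013 − [H+]) = 1.8 × 10^-5.
Neglecting [H+] in the denominator: [H+] = √(1.8 × 10^-5 × 0.013) = 4.84 × 10^-4 M
([H+]/C₀ = 3.7% < 5%, so the approximation holds.)
pH = −log(4.84 × 10^-4) = 3.32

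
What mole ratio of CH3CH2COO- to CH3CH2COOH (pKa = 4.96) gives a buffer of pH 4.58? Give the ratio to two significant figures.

pH = pKa + log(r) ⇒ log(r) = 4.58 − 4.96 = -0.38
r = [CH3CH2COO-]/[CH3CH2COOH] = 10^(-0.38) = 0.417

ratio = 0.42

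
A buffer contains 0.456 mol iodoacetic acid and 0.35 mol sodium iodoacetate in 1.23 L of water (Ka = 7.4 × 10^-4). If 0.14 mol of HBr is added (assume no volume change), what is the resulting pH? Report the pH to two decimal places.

Added H+ converts ICH2COO- to ICH2COOH: ICH2COOH → 0.596 mol, ICH2COO- → 0.21 mol.
pKa = −log(7.4 × 10^-4) = 3.131
pH = pKa + log([A⁻]/[HA]) = 3.131 + log(0.21/0.596) = 3.131 -0.453

pH = 2.68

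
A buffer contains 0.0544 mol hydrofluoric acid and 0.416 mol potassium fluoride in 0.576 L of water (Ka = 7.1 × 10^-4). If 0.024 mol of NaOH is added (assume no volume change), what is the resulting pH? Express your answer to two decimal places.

OH- converts HF to F-: HF → 0.0304 mol, F- → 0.44 mol.
pKa = −log(7.1 × 10^-4) = 3.149
Henderson–Hasselbalch with mole ratio 0.44/0.0304: pH = 3.149 + (+1.161)

pH = 4.31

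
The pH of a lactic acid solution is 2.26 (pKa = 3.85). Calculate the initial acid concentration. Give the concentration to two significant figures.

[H+] = 10^(-2.26) = 5.50 × 10^-3 M = x
Ka = 10^(−3.85) = 1.41 × 10^-4
Ka = x²/(C₀ − x) ⇒ C₀ = x + x²/Ka
C₀ = 5.50 × 10^-3 + (5.50 × 10^-3)²/(1.41 × 10^-4) = 2.20 × 10^-1 M

C₀ = 2.2 × 10^-1 M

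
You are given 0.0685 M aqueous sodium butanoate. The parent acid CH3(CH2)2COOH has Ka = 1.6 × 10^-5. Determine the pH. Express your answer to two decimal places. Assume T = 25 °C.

CH3(CH2)2COO- is the conjugate base of the weak acid CH3(CH2)2COOH.
Kb = Kw/Ka = 1.0×10^-14 / 1.6 × 10^-5 = 6.25 × 10^-10
Let x = [OH-] at equilibrium. Kb = x²/(0.0685 − x).
Since Kb ≪ C₀, x ≈ √(Kb·C₀) = 6.54 × 10^-6 M.
Check: 0.0096% ionized — well under 5%, approximation valid.
pOH = −log(6.54 × 10^-6) = 5.18; pH = 14.00 − 5.18 = 8.82

pH = 8.82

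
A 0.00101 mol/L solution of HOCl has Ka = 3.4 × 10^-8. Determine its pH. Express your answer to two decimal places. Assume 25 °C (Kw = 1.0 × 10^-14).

HOCl ⇌ OCl- + H+
Ka = x²/(0.00101 − x) = 3.4 × 10^-8
Assume x ≪ 0.00101: x ≈ √(3.4 × 10^-8 × 0.00101) = 5.86 × 10^-6 M
(x/C₀ = 0.58% < 5%, so the approximation holds.)
pH = −log[H+] = −log(5.86 × 10^-6) = 5.23

pH = 5.23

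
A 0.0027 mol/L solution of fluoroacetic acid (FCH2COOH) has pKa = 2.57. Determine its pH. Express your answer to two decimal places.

pH = 2.78

FCH2COOH ⇌ FCH2COO- + H+
Ka = 10^(−2.57) = 2.69 × 10^-3
Ka = x²/(0.0027 − x) = 2.69 × 10^-3
Here C₀/Ka ≈ 1, so the small-x approximation fails. Use the quadratic:
x = [−0.00269 + √(0.00269² + 2.91e-05)]/2 = 1.67 × 10^-3 M
pH = −log[H+] = −log(1.67 × 10^-3) = 2.78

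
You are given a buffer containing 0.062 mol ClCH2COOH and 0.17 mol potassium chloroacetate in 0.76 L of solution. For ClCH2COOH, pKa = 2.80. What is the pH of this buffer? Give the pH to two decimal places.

pH = 3.24

Using pH = pKa + log([base]/[acid]) with [base]/[acid] = 0.17/0.062:
pH = 2.80 + (+0.438) = 3.24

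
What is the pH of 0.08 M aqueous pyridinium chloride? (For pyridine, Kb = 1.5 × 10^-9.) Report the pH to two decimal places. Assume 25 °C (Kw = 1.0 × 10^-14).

C5H5NH+ is the conjugate acid of the weak base C5H5N.
Ka = Kw/Kb = 1.0×10^-14 / 1.5 × 10^-9 = 6.67 × 10^-6
From the ICE table, Ka = [H+]²/(0.08 − [H+]) = 6.67 × 10^-6.
Neglecting [H+] in the denominator: [H+] = √(6.67 × 10^-6 × 0.08) = 7.30 × 10^-4 M
([H+]/C₀ = 0.91% < 5%, so the approximation holds.)
pH = −log(7.30 × 10^-4) = 3.14

pH = 3.14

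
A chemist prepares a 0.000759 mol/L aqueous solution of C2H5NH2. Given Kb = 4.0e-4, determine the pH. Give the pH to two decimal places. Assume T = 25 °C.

C2H5NH2 + H2O ⇌ C2H5NH3+ + OH-
Kb = [OH-]²/(0.000759 − [OH-]) = 4.0 × 10^-4
Here C₀/Kb ≈ 1.9, so the small-[OH-] approximation fails. Use the quadratic:
[OH-] = (−Kb + √(Kb² + 4·Kb·C₀))/2 = 3.86 × 10^-4 M
pOH = −log(3.86 × 10^-4) = 3.41; pH = 14.00 − 3.41 = 10.59

pH = 10.59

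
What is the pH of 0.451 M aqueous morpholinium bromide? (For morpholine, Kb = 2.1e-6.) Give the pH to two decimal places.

C4H8ONH2+ is the conjugate acid of the weak base C4H8ONH.
Ka = Kw/Kb = 1.0×10^-14 / 2.1 × 10^-6 = 4.76 × 10^-9
Ka = x²/(0.451 − x) = 4.76 × 10^-9
Since Ka ≪ C₀, x ≈ √(Ka·C₀) = 4.63 × 10^-5 M.
(x/C₀ = 0.01% < 5%, so the approximation holds.)
pH = −log(4.63 × 10^-5) = 4.33

pH = 4.33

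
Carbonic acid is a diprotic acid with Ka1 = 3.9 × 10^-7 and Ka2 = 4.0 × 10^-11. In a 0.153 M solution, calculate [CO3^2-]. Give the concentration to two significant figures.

First ionization gives [H+] ≈ [HCO3-] = 2.44 × 10^-4 M.
Second step: Ka2 = [H+][CO3^2-]/[HCO3-] ≈ [CO3^2-] (since [H+] ≈ [HCO3-]).
So [CO3^2-] ≈ Ka2.

4.0 × 10^-11 M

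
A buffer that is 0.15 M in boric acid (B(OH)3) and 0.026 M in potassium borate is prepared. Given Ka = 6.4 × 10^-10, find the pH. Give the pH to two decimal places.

pH = 8.43

pKa = −log(6.4 × 10^-10) = 9.194
Henderson–Hasselbalch: pH = pKa + log([B(OH)4-]/[B(OH)3]) = 9.194 + log(0.026/0.15)
pH = 9.194 + (-0.761) = 8.43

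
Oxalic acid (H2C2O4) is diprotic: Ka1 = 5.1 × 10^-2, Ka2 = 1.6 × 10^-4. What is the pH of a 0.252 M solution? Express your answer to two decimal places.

pH = 1.04

Since Ka1 ≫ Ka2, the first ionization dominates [H+].
Ka1 = x²/(0.252 − x) = 5.1 × 10^-2
Solving the quadratic: x = (−Ka1 + √(Ka1² + 4·Ka1·C₀))/2 = 9.07 × 10^-2 M
pH = −log(9.07 × 10^-2) = 1.04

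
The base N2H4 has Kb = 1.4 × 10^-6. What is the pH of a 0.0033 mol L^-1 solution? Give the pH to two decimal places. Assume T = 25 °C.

N2H4 + H2O ⇌ N2H5+ + OH-
Kb = [OH-]²/(0.0033 − [OH-]) = 1.4 × 10^-6
Assume [OH-] ≪ 0.0033: [OH-] ≈ √(1.4 × 10^-6 × 0.0033) = 6.80 × 10^-5 M
pOH = 4.17, so pH = 14.00 − pOH = 9.83

pH = 9.83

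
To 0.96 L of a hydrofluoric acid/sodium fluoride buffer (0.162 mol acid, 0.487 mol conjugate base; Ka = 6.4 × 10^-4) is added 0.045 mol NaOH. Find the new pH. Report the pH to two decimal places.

pH = 3.85

OH- converts HF to F-: HF → 0.117 mol, F- → 0.532 mol.
pKa = −log(6.4 × 10^-4) = 3.194
Henderson–Hasselbalch with mole ratio 0.532/0.117: pH = 3.194 + (+0.658)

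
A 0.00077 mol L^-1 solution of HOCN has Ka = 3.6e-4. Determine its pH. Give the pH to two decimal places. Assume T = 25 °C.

pH = 3.42

HOCN ⇌ OCN- + H+
Let x = [H+] at equilibrium. Ka = x²/(0.00077 − x).
x is not negligible relative to C₀; solve x² + 0.00036·x − 2.77e-07 = 0.
x = [−0.00036 + √(0.00036² + 1.11e-06)]/2 = 3.76 × 10^-4 M
pH = −log[H+] = −log(3.76 × 10^-4) = 3.42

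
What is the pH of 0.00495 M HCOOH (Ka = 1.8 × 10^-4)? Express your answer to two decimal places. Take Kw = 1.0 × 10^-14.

HCOOH ⇌ HCOO- + H+
Ka = [H+]²/(0.00495 − [H+]) = 1.8 × 10^-4
The 5% rule fails; solving [H+]² + Ka·[H+] − Ka·C₀ = 0 exactly:
[H+] = (−Ka + √(Ka² + 4·Ka·C₀))/2 = 8.58 × 10^-4 M
pH = −log[H+] = −log(8.58 × 10^-4) = 3.07

pH = 3.07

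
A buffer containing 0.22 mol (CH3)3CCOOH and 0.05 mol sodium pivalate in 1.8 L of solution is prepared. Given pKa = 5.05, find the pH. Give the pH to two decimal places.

pH = 4.41

Using pH = pKa + log([base]/[acid]) with [base]/[acid] = 0.05/0.22:
pH = 5.05 + (-0.643) = 4.41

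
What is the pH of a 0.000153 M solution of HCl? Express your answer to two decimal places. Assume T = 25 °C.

HCl is a strong acid and dissociates completely, so [H+] = 0.000153 M.
pH = -log(0.000153) = 3.82

pH = 3.82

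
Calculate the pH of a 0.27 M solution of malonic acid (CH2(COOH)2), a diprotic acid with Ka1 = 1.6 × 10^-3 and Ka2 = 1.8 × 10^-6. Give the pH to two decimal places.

Ka1 ≫ Ka2, so treat the first dissociation as the only significant source of H+.
Ka1 = x²/(0.27 − x) = 1.6 × 10^-3
Solving the quadratic: x = (−Ka1 + √(Ka1² + 4·Ka1·C₀))/2 = 2.00 × 10^-2 M
pH = −log(2.00 × 10^-2) = 1.70

pH = 1.70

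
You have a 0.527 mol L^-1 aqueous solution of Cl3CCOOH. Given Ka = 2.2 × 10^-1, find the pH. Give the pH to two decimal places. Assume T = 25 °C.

Cl3CCOOH ⇌ Cl3CCOO- + H+
From the ICE table, Ka = x²/(0.527 − x) = 2.2 × 10^-1.
Here C₀/Ka ≈ 2.4, so the small-x approximation fails. Use the quadratic:
x = (−Ka + √(Ka² + 4·Ka·C₀))/2 = 2.48 × 10^-1 M
pH = −log[H+] = −log(2.48 × 10^-1) = 0.61

pH = 0.61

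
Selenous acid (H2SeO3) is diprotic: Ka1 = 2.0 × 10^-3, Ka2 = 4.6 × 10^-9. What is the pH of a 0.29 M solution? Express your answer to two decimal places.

Ka1 ≫ Ka2, so treat the first dissociation as the only significant source of H+.
Ka1 = x²/(0.29 − x) = 2.0 × 10^-3
Solving the quadratic: x = (−Ka1 + √(Ka1² + 4·Ka1·C₀))/2 = 2.31 × 10^-2 M
pH = −log(2.31 × 10^-2) = 1.64

pH = 1.64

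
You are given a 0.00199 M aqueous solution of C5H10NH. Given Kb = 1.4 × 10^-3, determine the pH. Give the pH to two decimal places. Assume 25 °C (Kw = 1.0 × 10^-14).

C5H10NH + H2O ⇌ C5H10NH2+ + OH-
Kb = [OH-]²/(0.00199 − [OH-]) = 1.4 × 10^-3
The 5% rule fails; solving [OH-]² + Kb·[OH-] − Kb·C₀ = 0 exactly:
[OH-] = (−Kb + √(Kb² + 4·Kb·C₀))/2 = 1.11 × 10^-3 M
pOH = −log(1.11 × 10^-3) = 2.95; pH = 14.00 − 2.95 = 11.05

pH = 11.05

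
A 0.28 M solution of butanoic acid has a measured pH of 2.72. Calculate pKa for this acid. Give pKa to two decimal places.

pKa = 4.88

[H+] = 10^(-2.72) = 1.91 × 10^-3 M
At equilibrium [HA] = 0.28 − 1.91 × 10^-3 = 2.78 × 10^-1 M
Ka = [H+][A-]/[HA] = (1.91 × 10^-3)² / 2.78 × 10^-1 = 1.31 × 10^-5
pKa = -log(1.31 × 10^-5) = 4.88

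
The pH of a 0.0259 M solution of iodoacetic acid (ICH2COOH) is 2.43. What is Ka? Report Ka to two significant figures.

[H+] = 10^(-2.43) = 3.72 × 10^-3 M
At equilibrium [HA] = 0.0259 − 3.72 × 10^-3 = 2.22 × 10^-2 M
Ka = [H+][A-]/[HA] = (3.72 × 10^-3)² / 2.22 × 10^-2 = 6.2 × 10^-4

Ka = 6.2 × 10^-4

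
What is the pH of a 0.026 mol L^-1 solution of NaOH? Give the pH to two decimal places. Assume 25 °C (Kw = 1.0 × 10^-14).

pH = 12.41

NaOH is a strong base; [OH-] = 0.026 M.
pOH = -log(0.026) = 1.59
pH = 14.00 - 1.59 = 12.41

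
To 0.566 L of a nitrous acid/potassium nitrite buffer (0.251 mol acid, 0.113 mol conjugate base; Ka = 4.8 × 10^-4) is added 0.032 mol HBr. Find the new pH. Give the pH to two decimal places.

pH = 2.78

Added H+ converts NO2- to HNO2: HNO2 → 0.283 mol, NO2- → 0.081 mol.
pKa = −log(4.8 × 10^-4) = 3.319
pH = pKa + log(n_NO2-/n_HNO2) = 3.319 + log(0.081/0.283) = 3.319 + (-0.543)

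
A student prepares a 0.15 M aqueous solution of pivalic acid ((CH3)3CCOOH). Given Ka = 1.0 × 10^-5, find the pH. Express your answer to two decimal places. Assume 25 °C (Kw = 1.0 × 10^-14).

pH = 2.91

(CH3)3CCOOH ⇌ (CH3)3CCOO- + H+
From the ICE table, Ka = x²/(0.15 − x) = 1.0 × 10^-5.
Since Ka ≪ C₀, x ≈ √(Ka·C₀) = 1.22 × 10^-3 M.
(x/C₀ = 0.82% < 5%, so the approximation holds.)
pH = −log[H+] = −log(1.22 × 10^-3) = 2.91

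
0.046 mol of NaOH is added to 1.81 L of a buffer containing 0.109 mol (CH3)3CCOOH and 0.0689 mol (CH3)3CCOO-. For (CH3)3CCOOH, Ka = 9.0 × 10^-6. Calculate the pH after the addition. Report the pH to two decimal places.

pH = 5.31

After neutralization: n((CH3)3CCOOH) = 0.063 mol, n((CH3)3CCOO-) = 0.115 mol.
pKa = −log(9.0 × 10^-6) = 5.046
Henderson–Hasselbalch with mole ratio 0.115/0.063: pH = 5.046 + (+0.261)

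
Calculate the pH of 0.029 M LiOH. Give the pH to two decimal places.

pH = 12.46

LiOH is a strong base; [OH-] = 0.029 M.
pOH = -log(0.029) = 1.54
pH = 14.00 - 1.54 = 12.46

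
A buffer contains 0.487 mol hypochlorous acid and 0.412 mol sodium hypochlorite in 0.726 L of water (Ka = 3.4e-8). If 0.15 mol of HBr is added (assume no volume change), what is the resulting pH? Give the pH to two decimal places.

pH = 7.08

After neutralization: n(HOCl) = 0.637 mol, n(OCl-) = 0.262 mol.
pKa = −log(3.4 × 10^-8) = 7.469
pH = pKa + log(n_OCl-/n_HOCl) = 7.469 + log(0.262/0.637) = 7.469 + (-0.386)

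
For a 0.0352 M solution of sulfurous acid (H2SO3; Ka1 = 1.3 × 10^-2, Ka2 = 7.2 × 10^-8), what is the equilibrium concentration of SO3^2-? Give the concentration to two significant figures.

First ionization gives [H+] ≈ [HSO3-] = 1.59 × 10^-2 M.
Second step: Ka2 = [H+][SO3^2-]/[HSO3-] ≈ [SO3^2-] (since [H+] ≈ [HSO3-]).
So [SO3^2-] ≈ Ka2.

7.2 × 10^-8 M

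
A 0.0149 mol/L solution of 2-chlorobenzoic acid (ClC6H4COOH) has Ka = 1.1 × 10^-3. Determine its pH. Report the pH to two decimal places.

ClC6H4COOH ⇌ ClC6H4COO- + H+
From the ICE table, Ka = [H+]²/(0.0149 − [H+]) = 1.1 × 10^-3.
Here C₀/Ka ≈ 13.5, so the small-[H+] approximation fails. Use the quadratic:
[H+] = (−Ka + √(Ka² + 4·Ka·C₀))/2 = 3.54 × 10^-3 M
pH = −log[H+] = −log(3.54 × 10^-3) = 2.45

pH = 2.45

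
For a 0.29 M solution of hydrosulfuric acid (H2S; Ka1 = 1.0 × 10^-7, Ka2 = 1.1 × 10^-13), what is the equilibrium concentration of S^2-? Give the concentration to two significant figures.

1.1 × 10^-13 M

First ionization gives [H+] ≈ [HS-] = 1.70 × 10^-4 M.
Second step: Ka2 = [H+][S^2-]/[HS-] ≈ [S^2-] (since [H+] ≈ [HS-]).
So [S^2-] ≈ Ka2.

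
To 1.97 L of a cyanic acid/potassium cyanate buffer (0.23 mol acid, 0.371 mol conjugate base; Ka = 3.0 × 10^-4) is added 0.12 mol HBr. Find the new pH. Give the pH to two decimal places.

pH = 3.38

After neutralization: n(HOCN) = 0.35 mol, n(OCN-) = 0.251 mol.
pKa = −log(3.0 × 10^-4) = 3.523
pH = pKa + log([A⁻]/[HA]) = 3.523 + log(0.251/0.35) = 3.523 -0.144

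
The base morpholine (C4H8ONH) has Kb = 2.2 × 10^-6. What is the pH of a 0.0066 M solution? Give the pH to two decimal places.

pH = 10.08

C4H8ONH + H2O ⇌ C4H8ONH2+ + OH-
From the ICE table, Kb = x²/(0.0066 − x) = 2.2 × 10^-6.
Neglecting x in the denominator: x = √(2.2 × 10^-6 × 0.0066) = 1.20 × 10^-4 M
pOH = 3.92, so pH = 14.00 − pOH = 10.08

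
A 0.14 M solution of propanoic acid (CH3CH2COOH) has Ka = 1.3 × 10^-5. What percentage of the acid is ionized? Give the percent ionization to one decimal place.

CH3CH2COOH ⇌ CH3CH2COO- + H+; let x = [H+] at equilibrium.
x ≈ √(Ka·C₀) = √(1.3 × 10^-5 × 0.14) = 1.35 × 10^-3 M
% ionization = x/C₀ × 100% = 1.35 × 10^-3/0.14 × 100% = 1.0%

1.0%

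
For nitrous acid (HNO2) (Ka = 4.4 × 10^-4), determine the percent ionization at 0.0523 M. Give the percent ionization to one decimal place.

8.8%

HNO2 ⇌ NO2- + H+; let x = [H+] at equilibrium.
Solve x² + 0.00044x − 2.3e-05 = 0 → x = 4.58 × 10^-3 M
Fraction ionized = 4.58 × 10^-3 / 0.0523 = 0.0876 → 8.8%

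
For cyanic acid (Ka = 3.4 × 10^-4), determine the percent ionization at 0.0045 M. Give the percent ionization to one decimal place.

24.0%

HOCN ⇌ OCN- + H+; let x = [H+] at equilibrium.
Ka = x²/(C₀ − x); solving the quadratic gives x = 1.08 × 10^-3 M.
% ionization = x/C₀ × 100% = 1.08 × 10^-3/0.0045 × 100% = 24.0%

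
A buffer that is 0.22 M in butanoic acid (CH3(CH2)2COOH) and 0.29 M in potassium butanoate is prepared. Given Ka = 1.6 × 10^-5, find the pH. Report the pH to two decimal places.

pKa = −log(1.6 × 10^-5) = 4.796
Using pH = pKa + log([base]/[acid]) with [base]/[acid] = 0.29/0.22:
pH = 4.796 + (+0.120) = 4.92

pH = 4.92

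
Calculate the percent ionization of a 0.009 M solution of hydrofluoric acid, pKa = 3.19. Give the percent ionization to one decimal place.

HF ⇌ F- + H+; let x = [H+] at equilibrium.
Ka = 10^(−3.19) = 6.46 × 10^-4
Solve x² + 0.000646x − 5.81e-06 = 0 → x = 2.11 × 10^-3 M
Fraction ionized = 2.11 × 10^-3 / 0.009 = 0.2344 → 23.4%

23.4%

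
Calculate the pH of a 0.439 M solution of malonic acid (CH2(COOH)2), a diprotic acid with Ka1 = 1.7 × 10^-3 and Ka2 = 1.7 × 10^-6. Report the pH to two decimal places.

pH = 1.58

Ka1 ≫ Ka2, so treat the first dissociation as the only significant source of H+.
Ka1 = x²/(0.439 − x) = 1.7 × 10^-3
Solving the quadratic: x = (−Ka1 + √(Ka1² + 4·Ka1·C₀))/2 = 2.65 × 10^-2 M
pH = −log(2.65 × 10^-2) = 1.58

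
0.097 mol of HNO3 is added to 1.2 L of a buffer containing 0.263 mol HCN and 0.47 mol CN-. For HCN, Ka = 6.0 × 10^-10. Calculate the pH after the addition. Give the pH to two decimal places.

After neutralization: n(HCN) = 0.36 mol, n(CN-) = 0.373 mol.
pKa = −log(6.0 × 10^-10) = 9.222
pH = pKa + log([A⁻]/[HA]) = 9.222 + log(0.373/0.36) = 9.222 +0.015

pH = 9.24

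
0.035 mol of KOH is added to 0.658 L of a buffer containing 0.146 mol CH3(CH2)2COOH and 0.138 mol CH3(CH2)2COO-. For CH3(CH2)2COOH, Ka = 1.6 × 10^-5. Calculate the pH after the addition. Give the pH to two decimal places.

pH = 4.99

After neutralization: n(CH3(CH2)2COOH) = 0.111 mol, n(CH3(CH2)2COO-) = 0.173 mol.
pKa = −log(1.6 × 10^-5) = 4.796
pH = pKa + log(n_CH3(CH2)2COO-/n_CH3(CH2)2COOH) = 4.796 + log(0.173/0.111) = 4.796 + (+0.193)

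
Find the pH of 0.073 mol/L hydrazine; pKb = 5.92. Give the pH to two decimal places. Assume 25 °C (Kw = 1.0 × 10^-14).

N2H4 + H2O ⇌ N2H5+ + OH-
Kb = 10^(−5.92) = 1.20 × 10^-6
Kb = x²/(0.073 − x) = 1.20 × 10^-6
Assume x ≪ 0.073: x ≈ √(1.20 × 10^-6 × 0.073) = 2.96 × 10^-4 M
pOH = 3.53, so pH = 14.00 − pOH = 10.47

pH = 10.47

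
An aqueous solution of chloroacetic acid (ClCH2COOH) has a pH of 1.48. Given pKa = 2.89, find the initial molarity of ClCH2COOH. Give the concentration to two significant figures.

[H+] = 10^(-1.48) = 3.31 × 10^-2 M = x
Ka = 10^(−2.89) = 1.29 × 10^-3
Ka = x²/(C₀ − x) ⇒ C₀ = x + x²/Ka
C₀ = 3.31 × 10^-2 + (3.31 × 10^-2)²/(1.29 × 10^-3) = 8.82 × 10^-1 M

C₀ = 8.8 × 10^-1 M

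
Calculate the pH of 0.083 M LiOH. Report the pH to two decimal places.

LiOH is a strong base; [OH-] = 0.083 M.
pOH = -log(0.083) = 1.08
pH = 14.00 - 1.08 = 12.92

pH = 12.92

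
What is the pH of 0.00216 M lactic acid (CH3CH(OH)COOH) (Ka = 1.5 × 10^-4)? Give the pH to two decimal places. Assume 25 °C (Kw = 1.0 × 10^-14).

pH = 3.30

CH3CH(OH)COOH ⇌ CH3CH(OH)COO- + H+
Ka = x²/(0.00216 − x) = 1.5 × 10^-4
Here C₀/Ka ≈ 14.4, so the small-x approximation fails. Use the quadratic:
x = (−Ka + √(Ka² + 4·Ka·C₀))/2 = 4.99 × 10^-4 M
pH = −log[H+] = −log(4.99 × 10^-4) = 3.30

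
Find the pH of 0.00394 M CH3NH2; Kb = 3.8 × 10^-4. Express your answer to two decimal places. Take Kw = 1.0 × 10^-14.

pH = 11.02

CH3NH2 + H2O ⇌ CH3NH3+ + OH-
Let x = [OH-] at equilibrium. Kb = x²/(0.00394 − x).
The 5% rule fails; solving x² + Kb·x − Kb·C₀ = 0 exactly:
x = [−0.00038 + √(0.00038² + 5.99e-06)]/2 = 1.05 × 10^-3 M
pOH = −log(1.05 × 10^-3) = 2.98; pH = 14.00 − 2.98 = 11.02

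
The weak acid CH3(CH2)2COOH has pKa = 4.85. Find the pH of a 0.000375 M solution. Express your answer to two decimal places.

CH3(CH2)2COOH ⇌ CH3(CH2)2COO- + H+
Ka = 10^(−4.85) = 1.41 × 10^-5
Let x = [H+] at equilibrium. Ka = x²/(0.000375 − x).
x is not negligible relative to C₀; solve x² + 1.41e-05·x − 5.29e-09 = 0.
x = [−1.41e-05 + √(1.41e-05² + 2.12e-08)]/2 = 6.60 × 10^-5 M
pH = −log(6.60 × 10^-5) = 4.18

pH = 4.18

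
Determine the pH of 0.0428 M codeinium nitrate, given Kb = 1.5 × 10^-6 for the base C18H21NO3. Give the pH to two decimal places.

pH = 4.77

C18H22NO3+ is the conjugate acid of the weak base C18H21NO3.
Ka = Kw/Kb = 1.0×10^-14 / 1.5 × 10^-6 = 6.67 × 10^-9
From the ICE table, Ka = x²/(0.0428 − x) = 6.67 × 10^-9.
Neglecting x in the denominator: x = √(6.67 × 10^-9 × 0.0428) = 1.69 × 10^-5 M
(x/C₀ = 0.039% < 5%, so the approximation holds.)
pH = −log[H+] = −log(1.69 × 10^-5) = 4.77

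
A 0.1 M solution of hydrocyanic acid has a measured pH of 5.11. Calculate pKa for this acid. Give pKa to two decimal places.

pKa = 9.22

[H+] = 10^(-5.11) = 7.76 × 10^-6 M
At equilibrium [HA] = 0.1 − 7.76 × 10^-6 = 1.00 × 10^-1 M
Ka = [H+][A-]/[HA] = (7.76 × 10^-6)² / 1.00 × 10^-1 = 6.02 × 10^-10
pKa = -log(6.02 × 10^-10) = 9.22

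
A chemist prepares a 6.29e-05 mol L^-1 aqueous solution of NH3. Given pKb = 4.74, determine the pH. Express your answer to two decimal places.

pH = 9.41

NH3 + H2O ⇌ NH4+ + OH-
Kb = 10^(−4.74) = 1.82 × 10^-5
Let x = [OH-] at equilibrium. Kb = x²/(6.29e-05 − x).
The 5% rule fails; solving x² + Kb·x − Kb·C₀ = 0 exactly:
x = (−Kb + √(Kb² + 4·Kb·C₀))/2 = 2.59 × 10^-5 M
pOH = −log(2.59 × 10^-5) = 4.59; pH = 14.00 − 4.59 = 9.41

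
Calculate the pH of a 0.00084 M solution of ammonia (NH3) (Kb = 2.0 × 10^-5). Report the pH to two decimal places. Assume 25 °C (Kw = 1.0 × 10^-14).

pH = 10.08

NH3 + H2O ⇌ NH4+ + OH-
From the ICE table, Kb = [OH-]²/(0.00084 − [OH-]) = 2.0 × 10^-5.
Here C₀/Kb ≈ 42, so the small-[OH-] approximation fails. Use the quadratic:
[OH-] = (−Kb + √(Kb² + 4·Kb·C₀))/2 = 1.20 × 10^-4 M
pOH = 3.92, so pH = 14.00 − pOH = 10.08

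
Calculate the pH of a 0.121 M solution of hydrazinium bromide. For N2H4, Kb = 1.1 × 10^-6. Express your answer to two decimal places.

N2H5+ is the conjugate acid of the weak base N2H4.
Ka = Kw/Kb = 1.0×10^-14 / 1.1 × 10^-6 = 9.09 × 10^-9
From the ICE table, Ka = x²/(0.121 − x) = 9.09 × 10^-9.
Since Ka ≪ C₀, x ≈ √(Ka·C₀) = 3.32 × 10^-5 M.
pH = −log[H+] = −log(3.32 × 10^-5) = 4.48

pH = 4.48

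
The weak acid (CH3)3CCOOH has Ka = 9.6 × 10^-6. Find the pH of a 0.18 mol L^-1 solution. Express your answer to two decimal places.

(CH3)3CCOOH ⇌ (CH3)3CCOO- + H+
Ka = [H+]²/(0.18 − [H+]) = 9.6 × 10^-6
Neglecting [H+] in the denominator: [H+] = √(9.6 × 10^-6 × 0.18) = 1.31 × 10^-3 M
([H+]/C₀ = 0.73% < 5%, so the approximation holds.)
pH = −log[H+] = −log(1.31 × 10^-3) = 2.88

pH = 2.88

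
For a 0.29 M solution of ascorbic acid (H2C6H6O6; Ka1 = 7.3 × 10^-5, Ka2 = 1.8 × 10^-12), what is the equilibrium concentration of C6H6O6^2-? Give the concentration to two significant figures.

First ionization gives [H+] ≈ [HC6H6O6-] = 4.60 × 10^-3 M.
Second step: Ka2 = [H+][C6H6O6^2-]/[HC6H6O6-] ≈ [C6H6O6^2-] (since [H+] ≈ [HC6H6O6-]).
So [C6H6O6^2-] ≈ Ka2.

1.8 × 10^-12 M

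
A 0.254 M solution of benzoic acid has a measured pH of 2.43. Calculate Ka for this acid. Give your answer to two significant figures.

Ka = 5.5 × 10^-5

[H+] = 10^(-2.43) = 3.72 × 10^-3 M
At equilibrium [HA] = 0.254 − 3.72 × 10^-3 = 2.50 × 10^-1 M
Ka = [H+][A-]/[HA] = (3.72 × 10^-3)² / 2.50 × 10^-1 = 5.5 × 10^-5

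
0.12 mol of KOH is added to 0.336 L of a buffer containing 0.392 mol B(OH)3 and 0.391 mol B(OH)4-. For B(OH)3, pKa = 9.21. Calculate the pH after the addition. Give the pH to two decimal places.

After neutralization: n(B(OH)3) = 0.272 mol, n(B(OH)4-) = 0.511 mol.
pH = pKa + log([A⁻]/[HA]) = 9.21 + log(0.511/0.272) = 9.21 +0.274

pH = 9.48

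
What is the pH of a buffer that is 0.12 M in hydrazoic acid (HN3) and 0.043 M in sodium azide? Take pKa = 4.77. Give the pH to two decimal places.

pH = 4.32

Henderson–Hasselbalch: pH = pKa + log([N3-]/[HN3]) = 4.77 + log(0.043/0.12)
pH = 4.77 + (-0.446) = 4.32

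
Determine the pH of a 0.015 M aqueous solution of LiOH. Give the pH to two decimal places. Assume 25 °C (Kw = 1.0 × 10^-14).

pH = 12.18

LiOH is a strong base; [OH-] = 0.015 M.
pOH = -log(0.015) = 1.82
pH = 14.00 - 1.82 = 12.18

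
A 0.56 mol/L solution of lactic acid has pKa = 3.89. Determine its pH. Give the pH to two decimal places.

pH = 2.07

CH3CH(OH)COOH ⇌ CH3CH(OH)COO- + H+
Ka = 10^(−3.89) = 1.29 × 10^-4
Ka = [H+]²/(0.56 − [H+]) = 1.29 × 10^-4
Since Ka ≪ C₀, [H+] ≈ √(Ka·C₀) = 8.50 × 10^-3 M.
Check: 1.5% ionized — well under 5%, approximation valid.
pH = −log(8.50 × 10^-3) = 2.07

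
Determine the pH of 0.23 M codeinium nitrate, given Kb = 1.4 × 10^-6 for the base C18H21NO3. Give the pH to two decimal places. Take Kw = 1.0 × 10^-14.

pH = 4.39

C18H22NO3+ is the conjugate acid of the weak base C18H21NO3.
Ka = Kw/Kb = 1.0×10^-14 / 1.4 × 10^-6 = 7.14 × 10^-9
Ka = x²/(0.23 − x) = 7.14 × 10^-9
Neglecting x in the denominator: x = √(7.14 × 10^-9 × 0.23) = 4.05 × 10^-5 M
pH = −log[H+] = −log(4.05 × 10^-5) = 4.39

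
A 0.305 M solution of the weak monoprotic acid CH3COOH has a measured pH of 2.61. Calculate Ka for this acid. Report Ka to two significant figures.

[H+] = 10^(-2.61) = 2.45 × 10^-3 M
At equilibrium [HA] = 0.305 − 2.45 × 10^-3 = 3.03 × 10^-1 M
Ka = [H+][A-]/[HA] = (2.45 × 10^-3)² / 3.03 × 10^-1 = 2.0 × 10^-5

Ka = 2.0 × 10^-5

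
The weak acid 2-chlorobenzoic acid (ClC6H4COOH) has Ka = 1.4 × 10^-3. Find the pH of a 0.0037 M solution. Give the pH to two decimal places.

ClC6H4COOH ⇌ ClC6H4COO- + H+
Ka = [H+]²/(0.0037 − [H+]) = 1.4 × 10^-3
Here C₀/Ka ≈ 2.64, so the small-[H+] approximation fails. Use the quadratic:
[H+] = [−0.0014 + √(0.0014² + 2.07e-05)]/2 = 1.68 × 10^-3 M
pH = −log(1.68 × 10^-3) = 2.77

pH = 2.77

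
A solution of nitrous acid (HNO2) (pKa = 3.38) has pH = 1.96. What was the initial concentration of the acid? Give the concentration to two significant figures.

C₀ = 3.0 × 10^-1 M

[H+] = 10^(-1.96) = 1.10 × 10^-2 M = x
Ka = 10^(−3.38) = 4.17 × 10^-4
Ka = x²/(C₀ − x) ⇒ C₀ = x + x²/Ka
C₀ = 1.10 × 10^-2 + (1.10 × 10^-2)²/(4.17 × 10^-4) = 3.01 × 10^-1 M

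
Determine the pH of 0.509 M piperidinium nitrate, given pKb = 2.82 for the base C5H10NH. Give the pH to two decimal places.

pH = 5.74

C5H10NH2+ is the conjugate acid of the weak base C5H10NH.
Kb = 10^(−2.82) = 1.51 × 10^-3
Ka = Kw/Kb = 1.0×10^-14 / 1.51 × 10^-3 = 6.62 × 10^-12
Ka = x²/(0.509 − x) = 6.62 × 10^-12
Since Ka ≪ C₀, x ≈ √(Ka·C₀) = 1.84 × 10^-6 M.
(x/C₀ = 0.00036% < 5%, so the approximation holds.)
pH = −log(1.84 × 10^-6) = 5.74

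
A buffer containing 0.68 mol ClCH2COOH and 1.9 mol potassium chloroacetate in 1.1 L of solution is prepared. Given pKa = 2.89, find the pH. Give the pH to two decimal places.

pH = 3.34

pH = pKa + log([A⁻]/[HA]) = 2.89 + log(1.9/0.68)
pH = 2.89 + (+0.446) = 3.34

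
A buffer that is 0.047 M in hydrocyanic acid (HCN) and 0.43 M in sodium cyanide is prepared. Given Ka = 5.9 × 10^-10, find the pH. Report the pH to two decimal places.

pH = 10.19

pKa = −log(5.9 × 10^-10) = 9.229
pH = pKa + log([A⁻]/[HA]) = 9.229 + log(0.43/0.047)
pH = 9.229 + (+0.961) = 10.19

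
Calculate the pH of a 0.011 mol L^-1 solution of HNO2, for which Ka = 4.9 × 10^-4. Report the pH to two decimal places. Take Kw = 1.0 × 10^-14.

pH = 2.68

HNO2 ⇌ NO2- + H+
From the ICE table, Ka = [H+]²/(0.011 − [H+]) = 4.9 × 10^-4.
Here C₀/Ka ≈ 22.4, so the small-[H+] approximation fails. Use the quadratic:
[H+] = [−0.00049 + √(0.00049² + 2.16e-05)]/2 = 2.09 × 10^-3 M
pH = −log[H+] = −log(2.09 × 10^-3) = 2.68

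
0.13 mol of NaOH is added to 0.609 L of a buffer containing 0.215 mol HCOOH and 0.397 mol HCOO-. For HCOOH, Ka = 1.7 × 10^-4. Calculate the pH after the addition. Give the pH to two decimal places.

pH = 4.56

OH- converts HCOOH to HCOO-: HCOOH → 0.085 mol, HCOO- → 0.527 mol.
pKa = −log(1.7 × 10^-4) = 3.770
pH = pKa + log(n_HCOO-/n_HCOOH) = 3.770 + log(0.527/0.085) = 3.770 + (+0.792)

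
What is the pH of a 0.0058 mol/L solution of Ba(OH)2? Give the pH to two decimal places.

Ba(OH)2 is a strong base (each formula unit releases 2 OH-); [OH-] = 0.0116 M.
pOH = -log(0.0116) = 1.94
pH = 14.00 - 1.94 = 12.06

pH = 12.06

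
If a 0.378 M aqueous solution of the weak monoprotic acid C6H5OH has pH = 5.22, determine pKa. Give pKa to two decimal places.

[H+] = 10^(-5.22) = 6.03 × 10^-6 M
At equilibrium [HA] = 0.378 − 6.03 × 10^-6 = 3.78 × 10^-1 M
Ka = [H+][A-]/[HA] = (6.03 × 10^-6)² / 3.78 × 10^-1 = 9.62 × 10^-11
pKa = -log(9.62 × 10^-11) = 10.02

pKa = 10.02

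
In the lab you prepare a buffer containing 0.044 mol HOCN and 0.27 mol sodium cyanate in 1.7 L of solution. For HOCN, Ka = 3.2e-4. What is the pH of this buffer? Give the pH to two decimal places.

pH = 4.28

pKa = −log(3.2 × 10^-4) = 3.495
pH = pKa + log([A⁻]/[HA]) = 3.495 + log(0.27/0.044)
pH = 3.495 + (+0.788) = 4.28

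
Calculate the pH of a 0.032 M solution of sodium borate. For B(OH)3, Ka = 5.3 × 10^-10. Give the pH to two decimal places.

pH = 10.89

B(OH)4- is the conjugate base of the weak acid B(OH)3.
Kb = Kw/Ka = 1.0×10^-14 / 5.3 × 10^-10 = 1.89 × 10^-5
From the ICE table, Kb = [OH-]²/(0.032 − [OH-]) = 1.89 × 10^-5.
Neglecting [OH-] in the denominator: [OH-] = √(1.89 × 10^-5 × 0.032) = 7.78 × 10^-4 M
Check: 2.4% ionized — well under 5%, approximation valid.
pOH = 3.11, so pH = 14.00 − pOH = 10.89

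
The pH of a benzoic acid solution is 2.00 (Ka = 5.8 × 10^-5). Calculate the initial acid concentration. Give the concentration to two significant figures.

[H+] = 10^(-2.00) = 1.00 × 10^-2 M = x
Ka = x²/(C₀ − x) ⇒ C₀ = x + x²/Ka
C₀ = 1.00 × 10^-2 + (1.00 × 10^-2)²/(5.8 × 10^-5) = 1.73 M

C₀ = 1.7 M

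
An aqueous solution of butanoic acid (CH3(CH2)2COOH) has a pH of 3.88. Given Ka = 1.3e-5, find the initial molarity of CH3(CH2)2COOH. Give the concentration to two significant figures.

[H+] = 10^(-3.88) = 1.32 × 10^-4 M = x
Ka = x²/(C₀ − x) ⇒ C₀ = x + x²/Ka
C₀ = 1.32 × 10^-4 + (1.32 × 10^-4)²/(1.3 × 10^-5) = 1.47 × 10^-3 M

C₀ = 1.5 × 10^-3 M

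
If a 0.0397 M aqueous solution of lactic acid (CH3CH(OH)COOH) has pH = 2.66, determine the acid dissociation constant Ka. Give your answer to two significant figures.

Ka = 1.3 × 10^-4

[H+] = 10^(-2.66) = 2.19 × 10^-3 M
At equilibrium [HA] = 0.0397 − 2.19 × 10^-3 = 3.75 × 10^-2 M
Ka = [H+][A-]/[HA] = (2.19 × 10^-3)² / 3.75 × 10^-2 = 1.3 × 10^-4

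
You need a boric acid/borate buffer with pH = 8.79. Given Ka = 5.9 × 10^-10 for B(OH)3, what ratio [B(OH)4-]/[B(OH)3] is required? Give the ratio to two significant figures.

ratio = 0.36

pKa = -log(5.9 × 10^-10) = 9.229
pH = pKa + log(r) ⇒ log(r) = 8.79 − 9.229 = -0.439
r = [B(OH)4-]/[B(OH)3] = 10^(-0.439) = 0.364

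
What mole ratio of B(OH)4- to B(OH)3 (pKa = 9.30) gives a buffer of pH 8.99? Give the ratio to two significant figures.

pH = pKa + log(r) ⇒ log(r) = 8.99 − 9.30 = -0.31
r = [B(OH)4-]/[B(OH)3] = 10^(-0.31) = 0.49

ratio = 0.49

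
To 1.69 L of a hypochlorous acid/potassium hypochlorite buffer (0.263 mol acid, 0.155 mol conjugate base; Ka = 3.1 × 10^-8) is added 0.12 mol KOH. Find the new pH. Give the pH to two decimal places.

pH = 7.79

OH- converts HOCl to OCl-: HOCl → 0.143 mol, OCl- → 0.275 mol.
pKa = −log(3.1 × 10^-8) = 7.509
pH = pKa + log([A⁻]/[HA]) = 7.509 + log(0.275/0.143) = 7.509 +0.284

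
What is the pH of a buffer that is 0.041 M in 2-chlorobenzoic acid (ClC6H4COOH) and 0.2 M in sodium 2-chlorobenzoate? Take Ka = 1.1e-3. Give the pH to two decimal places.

pH = 3.65

pKa = −log(1.1 × 10^-3) = 2.959
pH = pKa + log([A⁻]/[HA]) = 2.959 + log(0.2/0.041)
pH = 2.959 + (+0.688) = 3.65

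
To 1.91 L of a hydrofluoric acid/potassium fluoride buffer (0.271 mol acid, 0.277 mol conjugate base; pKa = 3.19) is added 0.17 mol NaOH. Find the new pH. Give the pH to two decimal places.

pH = 3.84

OH- converts HF to F-: HF → 0.101 mol, F- → 0.447 mol.
pH = pKa + log([A⁻]/[HA]) = 3.19 + log(0.447/0.101) = 3.19 +0.646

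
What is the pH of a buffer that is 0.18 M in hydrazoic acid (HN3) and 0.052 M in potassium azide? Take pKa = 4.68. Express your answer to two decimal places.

pH = 4.14

Henderson–Hasselbalch: pH = pKa + log([N3-]/[HN3]) = 4.68 + log(0.052/0.18)
pH = 4.68 + (-0.539) = 4.14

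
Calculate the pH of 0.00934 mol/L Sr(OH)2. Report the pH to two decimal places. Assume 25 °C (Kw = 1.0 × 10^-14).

Sr(OH)2 is a strong base (each formula unit releases 2 OH-); [OH-] = 0.0187 M.
pOH = -log(0.0187) = 1.73
pH = 14.00 - 1.73 = 12.27

pH = 12.27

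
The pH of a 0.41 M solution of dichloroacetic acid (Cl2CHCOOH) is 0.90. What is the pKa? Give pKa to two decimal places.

[H+] = 10^(-0.90) = 1.26 × 10^-1 M
At equilibrium [HA] = 0.41 − 1.26 × 10^-1 = 2.84 × 10^-1 M
Ka = [H+][A-]/[HA] = (1.26 × 10^-1)² / 2.84 × 10^-1 = 5.59 × 10^-2
pKa = -log(5.59 × 10^-2) = 1.25

pKa = 1.25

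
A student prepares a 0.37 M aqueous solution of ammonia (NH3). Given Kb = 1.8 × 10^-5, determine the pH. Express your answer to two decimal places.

pH = 11.41

NH3 + H2O ⇌ NH4+ + OH-
From the ICE table, Kb = x²/(0.37 − x) = 1.8 × 10^-5.
Neglecting x in the denominator: x = √(1.8 × 10^-5 × 0.37) = 2.58 × 10^-3 M
(x/C₀ = 0.7% < 5%, so the approximation holds.)
pOH = −log(2.58 × 10^-3) = 2.59; pH = 14.00 − 2.59 = 11.41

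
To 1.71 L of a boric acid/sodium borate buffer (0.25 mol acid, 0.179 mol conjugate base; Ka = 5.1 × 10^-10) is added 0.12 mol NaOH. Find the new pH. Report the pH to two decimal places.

pH = 9.65

OH- converts B(OH)3 to B(OH)4-: B(OH)3 → 0.13 mol, B(OH)4- → 0.299 mol.
pKa = −log(5.1 × 10^-10) = 9.292
pH = pKa + log([A⁻]/[HA]) = 9.292 + log(0.299/0.13) = 9.292 +0.362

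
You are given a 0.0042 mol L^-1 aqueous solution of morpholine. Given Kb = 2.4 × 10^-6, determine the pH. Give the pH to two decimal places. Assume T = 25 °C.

C4H8ONH + H2O ⇌ C4H8ONH2+ + OH-
Kb = x²/(0.0042 − x) = 2.4 × 10^-6
Neglecting x in the denominator: x = √(2.4 × 10^-6 × 0.0042) = 1.00 × 10^-4 M
pOH = −log(1.00 × 10^-4) = 4.00; pH = 14.00 − 4.00 = 10.00

pH = 10.00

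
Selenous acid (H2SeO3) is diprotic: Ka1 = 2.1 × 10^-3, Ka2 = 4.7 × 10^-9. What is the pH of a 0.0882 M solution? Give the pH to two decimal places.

Since Ka1 ≫ Ka2, the first ionization dominates [H+].
Ka1 = x²/(0.0882 − x) = 2.1 × 10^-3
Solving the quadratic: x = (−Ka1 + √(Ka1² + 4·Ka1·C₀))/2 = 1.26 × 10^-2 M
pH = −log(1.26 × 10^-2) = 1.90

pH = 1.90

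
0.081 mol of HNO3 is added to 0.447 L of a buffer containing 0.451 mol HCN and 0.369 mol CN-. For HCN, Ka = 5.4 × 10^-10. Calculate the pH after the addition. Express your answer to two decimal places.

Added H+ converts CN- to HCN: HCN → 0.532 mol, CN- → 0.288 mol.
pKa = −log(5.4 × 10^-10) = 9.268
pH = pKa + log(n_CN-/n_HCN) = 9.268 + log(0.288/0.532) = 9.268 + (-0.267)

pH = 9.00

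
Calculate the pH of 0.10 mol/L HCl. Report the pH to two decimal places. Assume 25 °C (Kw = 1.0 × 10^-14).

HCl is a strong acid and dissociates completely, so [H+] = 0.10 M.
pH = -log(0.1) = 1.00

pH = 1.00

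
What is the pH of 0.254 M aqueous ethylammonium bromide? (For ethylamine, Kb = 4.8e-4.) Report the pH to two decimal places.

C2H5NH3+ is the conjugate acid of the weak base C2H5NH2.
Ka = Kw/Kb = 1.0×10^-14 / 4.8 × 10^-4 = 2.08 × 10^-11
From the ICE table, Ka = [H+]²/(0.254 − [H+]) = 2.08 × 10^-11.
Neglecting [H+] in the denominator: [H+] = √(2.08 × 10^-11 × 0.254) = 2.30 × 10^-6 M
Check: 0.0009% ionized — well under 5%, approximation valid.
pH = −log(2.30 × 10^-6) = 5.64

pH = 5.64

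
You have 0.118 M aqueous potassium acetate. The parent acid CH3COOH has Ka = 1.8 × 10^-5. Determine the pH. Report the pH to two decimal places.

pH = 8.91

CH3COO- is the conjugate base of the weak acid CH3COOH.
Kb = Kw/Ka = 1.0×10^-14 / 1.8 × 10^-5 = 5.56 × 10^-10
From the ICE table, Kb = [OH-]²/(0.118 − [OH-]) = 5.56 × 10^-10.
Assume [OH-] ≪ 0.118: [OH-] ≈ √(5.56 × 10^-10 × 0.118) = 8.10 × 10^-6 M
([OH-]/C₀ = 0.0069% < 5%, so the approximation holds.)
pOH = 5.09, so pH = 14.00 − pOH = 8.91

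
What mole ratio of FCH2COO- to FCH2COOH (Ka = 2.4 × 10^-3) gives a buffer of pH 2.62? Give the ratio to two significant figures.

pKa = -log(2.4 × 10^-3) = 2.620
pH = pKa + log(r) ⇒ log(r) = 2.62 − 2.620 = +0.000
r = [FCH2COO-]/[FCH2COOH] = 10^(+0.000) = 1

ratio = 1.0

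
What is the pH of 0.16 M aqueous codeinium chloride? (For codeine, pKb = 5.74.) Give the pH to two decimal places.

C18H22NO3+ is the conjugate acid of the weak base C18H21NO3.
Kb = 10^(−5.74) = 1.82 × 10^-6
Ka = Kw/Kb = 1.0×10^-14 / 1.82 × 10^-6 = 5.49 × 10^-9
From the ICE table, Ka = [H+]²/(0.16 − [H+]) = 5.49 × 10^-9.
Since Ka ≪ C₀, [H+] ≈ √(Ka·C₀) = 2.96 × 10^-5 M.
Check: 0.019% ionized — well under 5%, approximation valid.
pH = −log[H+] = −log(2.96 × 10^-5) = 4.53

pH = 4.53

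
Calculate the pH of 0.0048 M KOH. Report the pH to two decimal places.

pH = 11.68

KOH is a strong base; [OH-] = 0.0048 M.
pOH = -log(0.0048) = 2.32
pH = 14.00 - 2.32 = 11.68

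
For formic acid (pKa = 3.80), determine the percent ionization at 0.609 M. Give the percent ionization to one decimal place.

1.6%

HCOOH ⇌ HCOO- + H+; let x = [H+] at equilibrium.
Ka = 10^(−3.80) = 1.58 × 10^-4
x ≈ √(Ka·C₀) = √(1.58 × 10^-4 × 0.609) = 9.81 × 10^-3 M
% ionization = x/C₀ × 100% = 9.81 × 10^-3/0.609 × 100% = 1.6%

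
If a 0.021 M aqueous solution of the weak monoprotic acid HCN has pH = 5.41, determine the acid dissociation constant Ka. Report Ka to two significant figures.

[H+] = 10^(-5.41) = 3.89 × 10^-6 M
At equilibrium [HA] = 0.021 − 3.89 × 10^-6 = 2.10 × 10^-2 M
Ka = [H+][A-]/[HA] = (3.89 × 10^-6)² / 2.10 × 10^-2 = 7.2 × 10^-10

Ka = 7.2 × 10^-10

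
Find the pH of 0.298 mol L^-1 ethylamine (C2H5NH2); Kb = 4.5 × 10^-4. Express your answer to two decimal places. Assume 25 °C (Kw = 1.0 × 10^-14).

C2H5NH2 + H2O ⇌ C2H5NH3+ + OH-
Kb = [OH-]²/(0.298 − [OH-]) = 4.5 × 10^-4
Neglecting [OH-] in the denominator: [OH-] = √(4.5 × 10^-4 × 0.298) = 1.16 × 10^-2 M
Check: 3.9% ionized — well under 5%, approximation valid.
pOH = −log(1.16 × 10^-2) = 1.94; pH = 14.00 − 1.94 = 12.06

pH = 12.06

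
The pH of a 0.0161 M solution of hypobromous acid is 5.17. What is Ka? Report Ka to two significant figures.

Ka = 2.8 × 10^-9

[H+] = 10^(-5.17) = 6.76 × 10^-6 M
At equilibrium [HA] = 0.0161 − 6.76 × 10^-6 = 1.61 × 10^-2 M
Ka = [H+][A-]/[HA] = (6.76 × 10^-6)² / 1.61 × 10^-2 = 2.8 × 10^-9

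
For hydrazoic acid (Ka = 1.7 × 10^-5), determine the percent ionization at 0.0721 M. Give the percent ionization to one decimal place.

HN3 ⇌ N3- + H+; let x = [H+] at equilibrium.
x ≈ √(Ka·C₀) = √(1.7 × 10^-5 × 0.0721) = 1.11 × 10^-3 M
% ionization = x/C₀ × 100% = 1.11 × 10^-3/0.0721 × 100% = 1.5%

1.5%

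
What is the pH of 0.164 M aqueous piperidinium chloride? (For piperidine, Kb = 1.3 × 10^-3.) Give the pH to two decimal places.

C5H10NH2+ is the conjugate acid of the weak base C5H10NH.
Ka = Kw/Kb = 1.0×10^-14 / 1.3 × 10^-3 = 7.69 × 10^-12
From the ICE table, Ka = x²/(0.164 − x) = 7.69 × 10^-12.
Neglecting x in the denominator: x = √(7.69 × 10^-12 × 0.164) = 1.12 × 10^-6 M
pH = −log[H+] = −log(1.12 × 10^-6) = 5.95

pH = 5.95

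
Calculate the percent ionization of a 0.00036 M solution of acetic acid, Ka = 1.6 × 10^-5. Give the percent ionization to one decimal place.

19.0%

CH3COOH ⇌ CH3COO- + H+; let x = [H+] at equilibrium.
Solve x² + 1.6e-05x − 5.76e-09 = 0 → x = 6.83 × 10^-5 M
Fraction ionized = 6.83 × 10^-5 / 0.00036 = 0.1897 → 19.0%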